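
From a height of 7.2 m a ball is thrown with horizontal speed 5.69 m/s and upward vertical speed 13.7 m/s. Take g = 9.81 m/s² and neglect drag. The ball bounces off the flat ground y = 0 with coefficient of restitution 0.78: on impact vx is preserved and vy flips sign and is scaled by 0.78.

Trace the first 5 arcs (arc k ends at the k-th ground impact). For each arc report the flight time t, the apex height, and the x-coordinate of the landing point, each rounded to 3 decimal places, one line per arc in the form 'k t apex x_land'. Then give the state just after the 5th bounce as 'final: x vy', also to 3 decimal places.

Arc 1: start y=7.200, vy=13.700 → t=3.245, apex=16.766, x_land=18.466, impact vy=-18.137
  bounce: vy ← 0.78·18.137 = 14.147
Arc 2: start y=0.000, vy=14.147 → t=2.884, apex=10.201, x_land=34.877, impact vy=-14.147
  bounce: vy ← 0.78·14.147 = 11.035
Arc 3: start y=0.000, vy=11.035 → t=2.250, apex=6.206, x_land=47.678, impact vy=-11.035
  bounce: vy ← 0.78·11.035 = 8.607
Arc 4: start y=0.000, vy=8.607 → t=1.755, apex=3.776, x_land=57.662, impact vy=-8.607
  bounce: vy ← 0.78·8.607 = 6.713
Arc 5: start y=0.000, vy=6.713 → t=1.369, apex=2.297, x_land=65.450, impact vy=-6.713
  bounce: vy ← 0.78·6.713 = 5.236

1 3.245 16.766 18.466
2 2.884 10.201 34.877
3 2.250 6.206 47.678
4 1.755 3.776 57.662
5 1.369 2.297 65.450
final: 65.450 5.236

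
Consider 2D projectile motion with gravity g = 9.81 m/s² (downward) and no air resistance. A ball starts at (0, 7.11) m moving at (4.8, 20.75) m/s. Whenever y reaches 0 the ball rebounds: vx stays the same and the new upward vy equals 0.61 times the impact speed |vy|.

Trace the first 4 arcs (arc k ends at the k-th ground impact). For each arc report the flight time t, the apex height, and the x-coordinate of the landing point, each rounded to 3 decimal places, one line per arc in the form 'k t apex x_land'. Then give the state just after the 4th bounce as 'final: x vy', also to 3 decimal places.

Arc 1: start y=7.110, vy=20.750 → t=4.549, apex=29.055, x_land=21.835, impact vy=-23.876
  bounce: vy ← 0.61·23.876 = 14.564
Arc 2: start y=0.000, vy=14.564 → t=2.969, apex=10.811, x_land=36.088, impact vy=-14.564
  bounce: vy ← 0.61·14.564 = 8.884
Arc 3: start y=0.000, vy=8.884 → t=1.811, apex=4.023, x_land=44.782, impact vy=-8.884
  bounce: vy ← 0.61·8.884 = 5.419
Arc 4: start y=0.000, vy=5.419 → t=1.105, apex=1.497, x_land=50.085, impact vy=-5.419
  bounce: vy ← 0.61·5.419 = 3.306

1 4.549 29.055 21.835
2 2.969 10.811 36.088
3 1.811 4.023 44.782
4 1.105 1.497 50.085
final: 50.085 3.306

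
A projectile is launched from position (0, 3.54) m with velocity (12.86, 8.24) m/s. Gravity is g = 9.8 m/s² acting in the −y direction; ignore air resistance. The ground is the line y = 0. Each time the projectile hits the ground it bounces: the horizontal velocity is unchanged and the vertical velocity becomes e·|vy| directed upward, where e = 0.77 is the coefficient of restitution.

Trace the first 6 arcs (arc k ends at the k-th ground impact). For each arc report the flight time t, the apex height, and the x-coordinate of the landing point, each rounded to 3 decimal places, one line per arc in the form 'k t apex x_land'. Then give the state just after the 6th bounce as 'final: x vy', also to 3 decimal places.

Arc 1: start y=3.540, vy=8.240 → t=2.036, apex=7.004, x_land=26.188, impact vy=-11.717
  bounce: vy ← 0.77·11.717 = 9.022
Arc 2: start y=0.000, vy=9.022 → t=1.841, apex=4.153, x_land=49.866, impact vy=-9.022
  bounce: vy ← 0.77·9.022 = 6.947
Arc 3: start y=0.000, vy=6.947 → t=1.418, apex=2.462, x_land=68.098, impact vy=-6.947
  bounce: vy ← 0.77·6.947 = 5.349
Arc 4: start y=0.000, vy=5.349 → t=1.092, apex=1.460, x_land=82.136, impact vy=-5.349
  bounce: vy ← 0.77·5.349 = 4.119
Arc 5: start y=0.000, vy=4.119 → t=0.841, apex=0.866, x_land=92.946, impact vy=-4.119
  bounce: vy ← 0.77·4.119 = 3.171
Arc 6: start y=0.000, vy=3.171 → t=0.647, apex=0.513, x_land=101.270, impact vy=-3.171
  bounce: vy ← 0.77·3.171 = 2.442

1 2.036 7.004 26.188
2 1.841 4.153 49.866
3 1.418 2.462 68.098
4 1.092 1.460 82.136
5 0.841 0.866 92.946
6 0.647 0.513 101.270
final: 101.270 2.442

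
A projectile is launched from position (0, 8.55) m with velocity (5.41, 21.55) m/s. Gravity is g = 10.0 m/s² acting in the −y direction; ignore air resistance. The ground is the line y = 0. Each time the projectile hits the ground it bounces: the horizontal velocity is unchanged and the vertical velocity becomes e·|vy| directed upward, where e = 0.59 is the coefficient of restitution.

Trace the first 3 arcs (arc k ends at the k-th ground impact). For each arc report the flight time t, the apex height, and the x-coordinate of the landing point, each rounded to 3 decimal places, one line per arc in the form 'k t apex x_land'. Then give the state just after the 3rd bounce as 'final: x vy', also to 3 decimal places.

Arc 1: start y=8.550, vy=21.550 → t=4.676, apex=31.770, x_land=25.296, impact vy=-25.207
  bounce: vy ← 0.59·25.207 = 14.872
Arc 2: start y=0.000, vy=14.872 → t=2.974, apex=11.059, x_land=41.387, impact vy=-14.872
  bounce: vy ← 0.59·14.872 = 8.775
Arc 3: start y=0.000, vy=8.775 → t=1.755, apex=3.850, x_land=50.882, impact vy=-8.775
  bounce: vy ← 0.59·8.775 = 5.177

1 4.676 31.770 25.296
2 2.974 11.059 41.387
3 1.755 3.850 50.882
final: 50.882 5.177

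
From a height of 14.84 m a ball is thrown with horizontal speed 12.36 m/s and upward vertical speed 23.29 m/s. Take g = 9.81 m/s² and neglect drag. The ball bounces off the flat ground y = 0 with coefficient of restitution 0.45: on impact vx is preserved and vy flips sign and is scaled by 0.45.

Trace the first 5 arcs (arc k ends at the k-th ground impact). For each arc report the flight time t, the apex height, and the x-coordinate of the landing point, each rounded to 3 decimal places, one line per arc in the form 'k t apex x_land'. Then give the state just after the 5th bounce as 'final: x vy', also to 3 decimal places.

1 5.317 42.486 65.721
2 2.649 8.604 98.460
3 1.192 1.742 113.192
4 0.536 0.353 119.822
5 0.241 0.071 122.806
final: 122.806 0.533

Arc 1: start y=14.840, vy=23.290 → t=5.317, apex=42.486, x_land=65.721, impact vy=-28.872
  bounce: vy ← 0.45·28.872 = 12.992
Arc 2: start y=0.000, vy=12.992 → t=2.649, apex=8.604, x_land=98.460, impact vy=-12.992
  bounce: vy ← 0.45·12.992 = 5.847
Arc 3: start y=0.000, vy=5.847 → t=1.192, apex=1.742, x_land=113.192, impact vy=-5.847
  bounce: vy ← 0.45·5.847 = 2.631
Arc 4: start y=0.000, vy=2.631 → t=0.536, apex=0.353, x_land=119.822, impact vy=-2.631
  bounce: vy ← 0.45·2.631 = 1.184
Arc 5: start y=0.000, vy=1.184 → t=0.241, apex=0.071, x_land=122.806, impact vy=-1.184
  bounce: vy ← 0.45·1.184 = 0.533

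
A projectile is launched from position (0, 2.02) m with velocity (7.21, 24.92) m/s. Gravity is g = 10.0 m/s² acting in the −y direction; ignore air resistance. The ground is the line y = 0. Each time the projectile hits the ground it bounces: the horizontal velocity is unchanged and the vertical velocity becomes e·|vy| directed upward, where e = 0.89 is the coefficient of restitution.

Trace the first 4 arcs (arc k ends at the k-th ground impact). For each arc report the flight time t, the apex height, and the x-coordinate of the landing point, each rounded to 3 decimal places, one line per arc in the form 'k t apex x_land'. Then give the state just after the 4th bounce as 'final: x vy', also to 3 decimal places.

1 5.064 33.070 36.510
2 4.578 26.195 69.516
3 4.074 20.749 98.891
4 3.626 16.435 125.035
final: 125.035 16.136

Arc 1: start y=2.020, vy=24.920 → t=5.064, apex=33.070, x_land=36.510, impact vy=-25.718
  bounce: vy ← 0.89·25.718 = 22.889
Arc 2: start y=0.000, vy=22.889 → t=4.578, apex=26.195, x_land=69.516, impact vy=-22.889
  bounce: vy ← 0.89·22.889 = 20.371
Arc 3: start y=0.000, vy=20.371 → t=4.074, apex=20.749, x_land=98.891, impact vy=-20.371
  bounce: vy ← 0.89·20.371 = 18.130
Arc 4: start y=0.000, vy=18.130 → t=3.626, apex=16.435, x_land=125.035, impact vy=-18.130
  bounce: vy ← 0.89·18.130 = 16.136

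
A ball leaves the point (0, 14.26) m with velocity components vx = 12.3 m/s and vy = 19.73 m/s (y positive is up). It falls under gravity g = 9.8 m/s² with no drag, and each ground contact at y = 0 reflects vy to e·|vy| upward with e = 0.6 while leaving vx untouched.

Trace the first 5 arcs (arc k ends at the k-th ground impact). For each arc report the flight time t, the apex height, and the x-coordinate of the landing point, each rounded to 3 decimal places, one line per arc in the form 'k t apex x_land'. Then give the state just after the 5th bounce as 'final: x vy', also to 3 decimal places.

1 4.652 34.121 57.221
2 3.167 12.284 96.170
3 1.900 4.422 119.540
4 1.140 1.592 133.561
5 0.684 0.573 141.974
final: 141.974 2.011

Arc 1: start y=14.260, vy=19.730 → t=4.652, apex=34.121, x_land=57.221, impact vy=-25.861
  bounce: vy ← 0.6·25.861 = 15.516
Arc 2: start y=0.000, vy=15.516 → t=3.167, apex=12.284, x_land=96.170, impact vy=-15.516
  bounce: vy ← 0.6·15.516 = 9.310
Arc 3: start y=0.000, vy=9.310 → t=1.900, apex=4.422, x_land=119.540, impact vy=-9.310
  bounce: vy ← 0.6·9.310 = 5.586
Arc 4: start y=0.000, vy=5.586 → t=1.140, apex=1.592, x_land=133.561, impact vy=-5.586
  bounce: vy ← 0.6·5.586 = 3.352
Arc 5: start y=0.000, vy=3.352 → t=0.684, apex=0.573, x_land=141.974, impact vy=-3.352
  bounce: vy ← 0.6·3.352 = 2.011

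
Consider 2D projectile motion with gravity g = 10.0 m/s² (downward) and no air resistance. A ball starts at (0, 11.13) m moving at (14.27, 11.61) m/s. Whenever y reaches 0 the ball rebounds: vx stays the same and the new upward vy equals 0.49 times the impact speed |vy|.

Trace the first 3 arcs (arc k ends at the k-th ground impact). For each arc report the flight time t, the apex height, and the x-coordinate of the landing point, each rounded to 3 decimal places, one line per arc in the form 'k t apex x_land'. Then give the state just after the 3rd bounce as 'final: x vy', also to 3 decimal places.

Arc 1: start y=11.130, vy=11.610 → t=3.051, apex=17.870, x_land=43.545, impact vy=-18.905
  bounce: vy ← 0.49·18.905 = 9.263
Arc 2: start y=0.000, vy=9.263 → t=1.853, apex=4.290, x_land=69.982, impact vy=-9.263
  bounce: vy ← 0.49·9.263 = 4.539
Arc 3: start y=0.000, vy=4.539 → t=0.908, apex=1.030, x_land=82.937, impact vy=-4.539
  bounce: vy ← 0.49·4.539 = 2.224

1 3.051 17.870 43.545
2 1.853 4.290 69.982
3 0.908 1.030 82.937
final: 82.937 2.224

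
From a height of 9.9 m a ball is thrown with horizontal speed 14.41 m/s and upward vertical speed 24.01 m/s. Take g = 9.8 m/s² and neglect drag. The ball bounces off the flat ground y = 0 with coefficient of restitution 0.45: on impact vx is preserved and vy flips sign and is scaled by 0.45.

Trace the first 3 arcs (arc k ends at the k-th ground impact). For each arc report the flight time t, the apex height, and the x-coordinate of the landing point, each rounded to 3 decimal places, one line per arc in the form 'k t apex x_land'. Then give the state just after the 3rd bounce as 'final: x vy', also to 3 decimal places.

Arc 1: start y=9.900, vy=24.010 → t=5.282, apex=39.312, x_land=76.120, impact vy=-27.758
  bounce: vy ← 0.45·27.758 = 12.491
Arc 2: start y=0.000, vy=12.491 → t=2.549, apex=7.961, x_land=112.855, impact vy=-12.491
  bounce: vy ← 0.45·12.491 = 5.621
Arc 3: start y=0.000, vy=5.621 → t=1.147, apex=1.612, x_land=129.385, impact vy=-5.621
  bounce: vy ← 0.45·5.621 = 2.529

1 5.282 39.312 76.120
2 2.549 7.961 112.855
3 1.147 1.612 129.385
final: 129.385 2.529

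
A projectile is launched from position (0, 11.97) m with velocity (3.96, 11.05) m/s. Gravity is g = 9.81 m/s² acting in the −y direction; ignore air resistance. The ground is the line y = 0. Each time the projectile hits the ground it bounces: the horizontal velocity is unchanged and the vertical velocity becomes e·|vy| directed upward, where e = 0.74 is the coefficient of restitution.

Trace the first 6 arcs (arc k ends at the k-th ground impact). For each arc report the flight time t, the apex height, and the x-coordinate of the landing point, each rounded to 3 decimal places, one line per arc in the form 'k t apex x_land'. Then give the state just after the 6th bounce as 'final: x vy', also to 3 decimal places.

1 3.052 18.193 12.087
2 2.850 9.963 23.375
3 2.109 5.456 31.727
4 1.561 2.987 37.908
5 1.155 1.636 42.482
6 0.855 0.896 45.867
final: 45.867 3.102

Arc 1: start y=11.970, vy=11.050 → t=3.052, apex=18.193, x_land=12.087, impact vy=-18.893
  bounce: vy ← 0.74·18.893 = 13.981
Arc 2: start y=0.000, vy=13.981 → t=2.850, apex=9.963, x_land=23.375, impact vy=-13.981
  bounce: vy ← 0.74·13.981 = 10.346
Arc 3: start y=0.000, vy=10.346 → t=2.109, apex=5.456, x_land=31.727, impact vy=-10.346
  bounce: vy ← 0.74·10.346 = 7.656
Arc 4: start y=0.000, vy=7.656 → t=1.561, apex=2.987, x_land=37.908, impact vy=-7.656
  bounce: vy ← 0.74·7.656 = 5.665
Arc 5: start y=0.000, vy=5.665 → t=1.155, apex=1.636, x_land=42.482, impact vy=-5.665
  bounce: vy ← 0.74·5.665 = 4.192
Arc 6: start y=0.000, vy=4.192 → t=0.855, apex=0.896, x_land=45.867, impact vy=-4.192
  bounce: vy ← 0.74·4.192 = 3.102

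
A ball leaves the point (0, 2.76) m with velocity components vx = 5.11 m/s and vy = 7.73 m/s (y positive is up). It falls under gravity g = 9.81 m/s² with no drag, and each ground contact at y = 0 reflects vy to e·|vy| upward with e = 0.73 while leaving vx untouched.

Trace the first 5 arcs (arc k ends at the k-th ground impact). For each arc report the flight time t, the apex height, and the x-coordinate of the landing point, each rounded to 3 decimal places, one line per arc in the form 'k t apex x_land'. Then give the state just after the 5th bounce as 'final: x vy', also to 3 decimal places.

Arc 1: start y=2.760, vy=7.730 → t=1.876, apex=5.806, x_land=9.586, impact vy=-10.673
  bounce: vy ← 0.73·10.673 = 7.791
Arc 2: start y=0.000, vy=7.791 → t=1.588, apex=3.094, x_land=17.702, impact vy=-7.791
  bounce: vy ← 0.73·7.791 = 5.687
Arc 3: start y=0.000, vy=5.687 → t=1.160, apex=1.649, x_land=23.628, impact vy=-5.687
  bounce: vy ← 0.73·5.687 = 4.152
Arc 4: start y=0.000, vy=4.152 → t=0.846, apex=0.879, x_land=27.953, impact vy=-4.152
  bounce: vy ← 0.73·4.152 = 3.031
Arc 5: start y=0.000, vy=3.031 → t=0.618, apex=0.468, x_land=31.110, impact vy=-3.031
  bounce: vy ← 0.73·3.031 = 2.213

1 1.876 5.806 9.586
2 1.588 3.094 17.702
3 1.160 1.649 23.628
4 0.846 0.879 27.953
5 0.618 0.468 31.110
final: 31.110 2.213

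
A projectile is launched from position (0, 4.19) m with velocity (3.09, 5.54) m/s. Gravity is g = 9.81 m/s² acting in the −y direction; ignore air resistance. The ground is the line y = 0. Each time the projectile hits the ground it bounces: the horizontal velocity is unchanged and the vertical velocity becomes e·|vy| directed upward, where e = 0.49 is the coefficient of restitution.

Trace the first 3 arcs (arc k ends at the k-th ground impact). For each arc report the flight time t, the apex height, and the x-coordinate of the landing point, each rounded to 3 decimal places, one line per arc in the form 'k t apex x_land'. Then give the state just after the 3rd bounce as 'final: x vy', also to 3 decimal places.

Arc 1: start y=4.190, vy=5.540 → t=1.648, apex=5.754, x_land=5.092, impact vy=-10.625
  bounce: vy ← 0.49·10.625 = 5.206
Arc 2: start y=0.000, vy=5.206 → t=1.061, apex=1.382, x_land=8.372, impact vy=-5.206
  bounce: vy ← 0.49·5.206 = 2.551
Arc 3: start y=0.000, vy=2.551 → t=0.520, apex=0.332, x_land=9.979, impact vy=-2.551
  bounce: vy ← 0.49·2.551 = 1.250

1 1.648 5.754 5.092
2 1.061 1.382 8.372
3 0.520 0.332 9.979
final: 9.979 1.250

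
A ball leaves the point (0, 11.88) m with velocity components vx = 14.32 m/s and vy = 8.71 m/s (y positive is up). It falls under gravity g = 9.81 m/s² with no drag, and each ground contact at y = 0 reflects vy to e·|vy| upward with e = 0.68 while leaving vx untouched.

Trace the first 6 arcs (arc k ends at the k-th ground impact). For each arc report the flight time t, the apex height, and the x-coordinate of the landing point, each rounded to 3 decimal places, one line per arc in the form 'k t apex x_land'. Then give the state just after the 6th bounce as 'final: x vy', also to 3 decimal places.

1 2.680 15.747 38.372
2 2.437 7.281 73.266
3 1.657 3.367 96.995
4 1.127 1.557 113.130
5 0.766 0.720 124.102
6 0.521 0.333 131.563
final: 131.563 1.738

Arc 1: start y=11.880, vy=8.710 → t=2.680, apex=15.747, x_land=38.372, impact vy=-17.577
  bounce: vy ← 0.68·17.577 = 11.952
Arc 2: start y=0.000, vy=11.952 → t=2.437, apex=7.281, x_land=73.266, impact vy=-11.952
  bounce: vy ← 0.68·11.952 = 8.128
Arc 3: start y=0.000, vy=8.128 → t=1.657, apex=3.367, x_land=96.995, impact vy=-8.128
  bounce: vy ← 0.68·8.128 = 5.527
Arc 4: start y=0.000, vy=5.527 → t=1.127, apex=1.557, x_land=113.130, impact vy=-5.527
  bounce: vy ← 0.68·5.527 = 3.758
Arc 5: start y=0.000, vy=3.758 → t=0.766, apex=0.720, x_land=124.102, impact vy=-3.758
  bounce: vy ← 0.68·3.758 = 2.556
Arc 6: start y=0.000, vy=2.556 → t=0.521, apex=0.333, x_land=131.563, impact vy=-2.556
  bounce: vy ← 0.68·2.556 = 1.738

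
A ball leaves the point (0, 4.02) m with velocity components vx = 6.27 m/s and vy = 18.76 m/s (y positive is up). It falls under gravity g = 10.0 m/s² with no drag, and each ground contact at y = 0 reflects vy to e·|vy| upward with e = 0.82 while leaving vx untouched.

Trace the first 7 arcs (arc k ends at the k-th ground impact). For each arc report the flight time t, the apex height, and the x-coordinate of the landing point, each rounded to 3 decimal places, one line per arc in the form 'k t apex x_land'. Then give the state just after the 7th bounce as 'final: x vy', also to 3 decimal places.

Arc 1: start y=4.020, vy=18.760 → t=3.955, apex=21.617, x_land=24.800, impact vy=-20.793
  bounce: vy ← 0.82·20.793 = 17.050
Arc 2: start y=0.000, vy=17.050 → t=3.410, apex=14.535, x_land=46.180, impact vy=-17.050
  bounce: vy ← 0.82·17.050 = 13.981
Arc 3: start y=0.000, vy=13.981 → t=2.796, apex=9.773, x_land=63.713, impact vy=-13.981
  bounce: vy ← 0.82·13.981 = 11.464
Arc 4: start y=0.000, vy=11.464 → t=2.293, apex=6.572, x_land=78.089, impact vy=-11.464
  bounce: vy ← 0.82·11.464 = 9.401
Arc 5: start y=0.000, vy=9.401 → t=1.880, apex=4.419, x_land=89.878, impact vy=-9.401
  bounce: vy ← 0.82·9.401 = 7.709
Arc 6: start y=0.000, vy=7.709 → t=1.542, apex=2.971, x_land=99.544, impact vy=-7.709
  bounce: vy ← 0.82·7.709 = 6.321
Arc 7: start y=0.000, vy=6.321 → t=1.264, apex=1.998, x_land=107.471, impact vy=-6.321
  bounce: vy ← 0.82·6.321 = 5.183

1 3.955 21.617 24.800
2 3.410 14.535 46.180
3 2.796 9.773 63.713
4 2.293 6.572 78.089
5 1.880 4.419 89.878
6 1.542 2.971 99.544
7 1.264 1.998 107.471
final: 107.471 5.183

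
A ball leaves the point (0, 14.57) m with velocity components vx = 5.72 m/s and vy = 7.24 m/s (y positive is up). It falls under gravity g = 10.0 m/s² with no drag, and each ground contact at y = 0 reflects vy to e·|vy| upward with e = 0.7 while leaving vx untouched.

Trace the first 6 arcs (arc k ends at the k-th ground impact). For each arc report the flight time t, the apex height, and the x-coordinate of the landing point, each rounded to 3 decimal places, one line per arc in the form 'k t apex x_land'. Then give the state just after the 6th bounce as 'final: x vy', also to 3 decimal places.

1 2.578 17.191 14.747
2 2.596 8.424 29.596
3 1.817 4.128 39.990
4 1.272 2.022 47.266
5 0.890 0.991 52.359
6 0.623 0.486 55.924
final: 55.924 2.181

Arc 1: start y=14.570, vy=7.240 → t=2.578, apex=17.191, x_land=14.747, impact vy=-18.542
  bounce: vy ← 0.7·18.542 = 12.980
Arc 2: start y=0.000, vy=12.980 → t=2.596, apex=8.424, x_land=29.596, impact vy=-12.980
  bounce: vy ← 0.7·12.980 = 9.086
Arc 3: start y=0.000, vy=9.086 → t=1.817, apex=4.128, x_land=39.990, impact vy=-9.086
  bounce: vy ← 0.7·9.086 = 6.360
Arc 4: start y=0.000, vy=6.360 → t=1.272, apex=2.022, x_land=47.266, impact vy=-6.360
  bounce: vy ← 0.7·6.360 = 4.452
Arc 5: start y=0.000, vy=4.452 → t=0.890, apex=0.991, x_land=52.359, impact vy=-4.452
  bounce: vy ← 0.7·4.452 = 3.116
Arc 6: start y=0.000, vy=3.116 → t=0.623, apex=0.486, x_land=55.924, impact vy=-3.116
  bounce: vy ← 0.7·3.116 = 2.181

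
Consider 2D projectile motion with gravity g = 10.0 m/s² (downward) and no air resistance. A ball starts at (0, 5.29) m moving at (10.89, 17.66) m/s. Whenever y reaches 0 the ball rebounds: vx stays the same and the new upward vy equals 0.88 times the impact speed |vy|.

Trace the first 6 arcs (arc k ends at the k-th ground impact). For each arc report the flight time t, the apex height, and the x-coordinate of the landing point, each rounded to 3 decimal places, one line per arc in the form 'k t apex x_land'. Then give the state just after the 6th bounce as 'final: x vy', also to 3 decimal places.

Arc 1: start y=5.290, vy=17.660 → t=3.810, apex=20.884, x_land=41.488, impact vy=-20.437
  bounce: vy ← 0.88·20.437 = 17.985
Arc 2: start y=0.000, vy=17.985 → t=3.597, apex=16.172, x_land=80.658, impact vy=-17.985
  bounce: vy ← 0.88·17.985 = 15.827
Arc 3: start y=0.000, vy=15.827 → t=3.165, apex=12.524, x_land=115.128, impact vy=-15.827
  bounce: vy ← 0.88·15.827 = 13.927
Arc 4: start y=0.000, vy=13.927 → t=2.785, apex=9.699, x_land=145.462, impact vy=-13.927
  bounce: vy ← 0.88·13.927 = 12.256
Arc 5: start y=0.000, vy=12.256 → t=2.451, apex=7.511, x_land=172.156, impact vy=-12.256
  bounce: vy ← 0.88·12.256 = 10.785
Arc 6: start y=0.000, vy=10.785 → t=2.157, apex=5.816, x_land=195.646, impact vy=-10.785
  bounce: vy ← 0.88·10.785 = 9.491

1 3.810 20.884 41.488
2 3.597 16.172 80.658
3 3.165 12.524 115.128
4 2.785 9.699 145.462
5 2.451 7.511 172.156
6 2.157 5.816 195.646
final: 195.646 9.491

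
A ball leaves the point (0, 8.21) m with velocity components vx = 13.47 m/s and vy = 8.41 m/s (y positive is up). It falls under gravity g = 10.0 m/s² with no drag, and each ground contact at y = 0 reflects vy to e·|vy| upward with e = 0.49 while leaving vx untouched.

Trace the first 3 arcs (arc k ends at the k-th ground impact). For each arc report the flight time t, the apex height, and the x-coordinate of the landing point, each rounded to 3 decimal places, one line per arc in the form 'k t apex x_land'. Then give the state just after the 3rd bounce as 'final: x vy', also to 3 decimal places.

1 2.374 11.746 31.974
2 1.502 2.820 52.207
3 0.736 0.677 62.121
final: 62.121 1.803

Arc 1: start y=8.210, vy=8.410 → t=2.374, apex=11.746, x_land=31.974, impact vy=-15.327
  bounce: vy ← 0.49·15.327 = 7.510
Arc 2: start y=0.000, vy=7.510 → t=1.502, apex=2.820, x_land=52.207, impact vy=-7.510
  bounce: vy ← 0.49·7.510 = 3.680
Arc 3: start y=0.000, vy=3.680 → t=0.736, apex=0.677, x_land=62.121, impact vy=-3.680
  bounce: vy ← 0.49·3.680 = 1.803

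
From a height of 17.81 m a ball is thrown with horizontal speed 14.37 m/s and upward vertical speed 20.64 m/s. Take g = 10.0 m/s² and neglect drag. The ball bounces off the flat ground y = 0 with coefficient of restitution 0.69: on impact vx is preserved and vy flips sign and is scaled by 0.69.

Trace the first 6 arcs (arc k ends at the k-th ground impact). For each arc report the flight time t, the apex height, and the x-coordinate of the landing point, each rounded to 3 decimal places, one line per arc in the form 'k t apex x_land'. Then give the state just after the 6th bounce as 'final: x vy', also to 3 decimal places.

Arc 1: start y=17.810, vy=20.640 → t=4.861, apex=39.110, x_land=69.850, impact vy=-27.968
  bounce: vy ← 0.69·27.968 = 19.298
Arc 2: start y=0.000, vy=19.298 → t=3.860, apex=18.620, x_land=125.312, impact vy=-19.298
  bounce: vy ← 0.69·19.298 = 13.316
Arc 3: start y=0.000, vy=13.316 → t=2.663, apex=8.865, x_land=163.581, impact vy=-13.316
  bounce: vy ← 0.69·13.316 = 9.188
Arc 4: start y=0.000, vy=9.188 → t=1.838, apex=4.221, x_land=189.986, impact vy=-9.188
  bounce: vy ← 0.69·9.188 = 6.340
Arc 5: start y=0.000, vy=6.340 → t=1.268, apex=2.009, x_land=208.206, impact vy=-6.340
  bounce: vy ← 0.69·6.340 = 4.374
Arc 6: start y=0.000, vy=4.374 → t=0.875, apex=0.957, x_land=220.778, impact vy=-4.374
  bounce: vy ← 0.69·4.374 = 3.018

1 4.861 39.110 69.850
2 3.860 18.620 125.312
3 2.663 8.865 163.581
4 1.838 4.221 189.986
5 1.268 2.009 208.206
6 0.875 0.957 220.778
final: 220.778 3.018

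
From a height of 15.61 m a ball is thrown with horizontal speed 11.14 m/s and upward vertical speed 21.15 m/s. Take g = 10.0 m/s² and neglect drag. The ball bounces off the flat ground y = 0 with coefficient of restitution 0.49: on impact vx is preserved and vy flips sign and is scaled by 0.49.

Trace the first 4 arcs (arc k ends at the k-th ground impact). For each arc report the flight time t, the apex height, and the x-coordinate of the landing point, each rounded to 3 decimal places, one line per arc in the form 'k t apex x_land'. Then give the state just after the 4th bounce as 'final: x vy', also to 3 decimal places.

1 4.871 37.976 54.262
2 2.701 9.118 84.349
3 1.323 2.189 99.092
4 0.648 0.526 106.316
final: 106.316 1.589

Arc 1: start y=15.610, vy=21.150 → t=4.871, apex=37.976, x_land=54.262, impact vy=-27.559
  bounce: vy ← 0.49·27.559 = 13.504
Arc 2: start y=0.000, vy=13.504 → t=2.701, apex=9.118, x_land=84.349, impact vy=-13.504
  bounce: vy ← 0.49·13.504 = 6.617
Arc 3: start y=0.000, vy=6.617 → t=1.323, apex=2.189, x_land=99.092, impact vy=-6.617
  bounce: vy ← 0.49·6.617 = 3.242
Arc 4: start y=0.000, vy=3.242 → t=0.648, apex=0.526, x_land=106.316, impact vy=-3.242
  bounce: vy ← 0.49·3.242 = 1.589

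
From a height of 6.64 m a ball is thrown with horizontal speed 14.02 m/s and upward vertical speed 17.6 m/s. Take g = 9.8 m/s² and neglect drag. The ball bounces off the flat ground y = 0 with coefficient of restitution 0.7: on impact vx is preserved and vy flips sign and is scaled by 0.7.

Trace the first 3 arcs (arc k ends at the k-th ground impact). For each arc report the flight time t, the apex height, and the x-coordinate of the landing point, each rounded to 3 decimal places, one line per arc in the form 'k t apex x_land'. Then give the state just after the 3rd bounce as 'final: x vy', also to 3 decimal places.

Arc 1: start y=6.640, vy=17.600 → t=3.936, apex=22.444, x_land=55.184, impact vy=-20.974
  bounce: vy ← 0.7·20.974 = 14.682
Arc 2: start y=0.000, vy=14.682 → t=2.996, apex=10.998, x_land=97.192, impact vy=-14.682
  bounce: vy ← 0.7·14.682 = 10.277
Arc 3: start y=0.000, vy=10.277 → t=2.097, apex=5.389, x_land=126.597, impact vy=-10.277
  bounce: vy ← 0.7·10.277 = 7.194

1 3.936 22.444 55.184
2 2.996 10.998 97.192
3 2.097 5.389 126.597
final: 126.597 7.194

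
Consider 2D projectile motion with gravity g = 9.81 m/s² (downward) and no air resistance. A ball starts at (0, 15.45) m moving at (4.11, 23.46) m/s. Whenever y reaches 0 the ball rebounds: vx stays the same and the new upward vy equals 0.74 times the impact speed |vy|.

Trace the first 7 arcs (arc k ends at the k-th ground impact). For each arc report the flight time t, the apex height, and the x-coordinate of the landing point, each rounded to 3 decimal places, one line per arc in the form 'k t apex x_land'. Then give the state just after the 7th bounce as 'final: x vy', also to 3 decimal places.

Arc 1: start y=15.450, vy=23.460 → t=5.369, apex=43.502, x_land=22.069, impact vy=-29.215
  bounce: vy ← 0.74·29.215 = 21.619
Arc 2: start y=0.000, vy=21.619 → t=4.408, apex=23.821, x_land=40.184, impact vy=-21.619
  bounce: vy ← 0.74·21.619 = 15.998
Arc 3: start y=0.000, vy=15.998 → t=3.262, apex=13.045, x_land=53.589, impact vy=-15.998
  bounce: vy ← 0.74·15.998 = 11.839
Arc 4: start y=0.000, vy=11.839 → t=2.414, apex=7.143, x_land=63.508, impact vy=-11.839
  bounce: vy ← 0.74·11.839 = 8.760
Arc 5: start y=0.000, vy=8.760 → t=1.786, apex=3.912, x_land=70.849, impact vy=-8.760
  bounce: vy ← 0.74·8.760 = 6.483
Arc 6: start y=0.000, vy=6.483 → t=1.322, apex=2.142, x_land=76.281, impact vy=-6.483
  bounce: vy ← 0.74·6.483 = 4.797
Arc 7: start y=0.000, vy=4.797 → t=0.978, apex=1.173, x_land=80.301, impact vy=-4.797
  bounce: vy ← 0.74·4.797 = 3.550

1 5.369 43.502 22.069
2 4.408 23.821 40.184
3 3.262 13.045 53.589
4 2.414 7.143 63.508
5 1.786 3.912 70.849
6 1.322 2.142 76.281
7 0.978 1.173 80.301
final: 80.301 3.550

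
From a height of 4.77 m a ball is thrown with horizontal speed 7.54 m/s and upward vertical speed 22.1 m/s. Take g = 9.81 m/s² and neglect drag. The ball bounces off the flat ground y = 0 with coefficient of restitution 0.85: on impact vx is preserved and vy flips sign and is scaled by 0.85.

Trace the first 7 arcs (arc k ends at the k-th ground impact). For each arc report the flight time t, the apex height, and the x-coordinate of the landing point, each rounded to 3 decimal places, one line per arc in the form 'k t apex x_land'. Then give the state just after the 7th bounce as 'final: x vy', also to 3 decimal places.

1 4.712 29.663 35.528
2 4.181 21.432 67.050
3 3.554 15.485 93.844
4 3.020 11.188 116.618
5 2.567 8.083 135.977
6 2.182 5.840 152.431
7 1.855 4.219 166.418
final: 166.418 7.734

Arc 1: start y=4.770, vy=22.100 → t=4.712, apex=29.663, x_land=35.528, impact vy=-24.125
  bounce: vy ← 0.85·24.125 = 20.506
Arc 2: start y=0.000, vy=20.506 → t=4.181, apex=21.432, x_land=67.050, impact vy=-20.506
  bounce: vy ← 0.85·20.506 = 17.430
Arc 3: start y=0.000, vy=17.430 → t=3.554, apex=15.485, x_land=93.844, impact vy=-17.430
  bounce: vy ← 0.85·17.430 = 14.816
Arc 4: start y=0.000, vy=14.816 → t=3.020, apex=11.188, x_land=116.618, impact vy=-14.816
  bounce: vy ← 0.85·14.816 = 12.593
Arc 5: start y=0.000, vy=12.593 → t=2.567, apex=8.083, x_land=135.977, impact vy=-12.593
  bounce: vy ← 0.85·12.593 = 10.704
Arc 6: start y=0.000, vy=10.704 → t=2.182, apex=5.840, x_land=152.431, impact vy=-10.704
  bounce: vy ← 0.85·10.704 = 9.099
Arc 7: start y=0.000, vy=9.099 → t=1.855, apex=4.219, x_land=166.418, impact vy=-9.099
  bounce: vy ← 0.85·9.099 = 7.734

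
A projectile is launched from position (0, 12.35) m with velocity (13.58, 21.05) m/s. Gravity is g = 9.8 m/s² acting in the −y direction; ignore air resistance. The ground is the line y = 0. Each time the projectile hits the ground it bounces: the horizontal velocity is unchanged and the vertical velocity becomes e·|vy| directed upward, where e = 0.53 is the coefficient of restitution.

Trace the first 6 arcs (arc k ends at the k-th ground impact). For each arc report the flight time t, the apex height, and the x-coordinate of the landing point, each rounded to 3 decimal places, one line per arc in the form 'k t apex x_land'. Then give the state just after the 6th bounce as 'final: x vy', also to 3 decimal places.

Arc 1: start y=12.350, vy=21.050 → t=4.819, apex=34.957, x_land=65.441, impact vy=-26.176
  bounce: vy ← 0.53·26.176 = 13.873
Arc 2: start y=0.000, vy=13.873 → t=2.831, apex=9.819, x_land=103.889, impact vy=-13.873
  bounce: vy ← 0.53·13.873 = 7.353
Arc 3: start y=0.000, vy=7.353 → t=1.501, apex=2.758, x_land=124.267, impact vy=-7.353
  bounce: vy ← 0.53·7.353 = 3.897
Arc 4: start y=0.000, vy=3.897 → t=0.795, apex=0.775, x_land=135.067, impact vy=-3.897
  bounce: vy ← 0.53·3.897 = 2.065
Arc 5: start y=0.000, vy=2.065 → t=0.422, apex=0.218, x_land=140.791, impact vy=-2.065
  bounce: vy ← 0.53·2.065 = 1.095
Arc 6: start y=0.000, vy=1.095 → t=0.223, apex=0.061, x_land=143.825, impact vy=-1.095
  bounce: vy ← 0.53·1.095 = 0.580

1 4.819 34.957 65.441
2 2.831 9.819 103.889
3 1.501 2.758 124.267
4 0.795 0.775 135.067
5 0.422 0.218 140.791
6 0.223 0.061 143.825
final: 143.825 0.580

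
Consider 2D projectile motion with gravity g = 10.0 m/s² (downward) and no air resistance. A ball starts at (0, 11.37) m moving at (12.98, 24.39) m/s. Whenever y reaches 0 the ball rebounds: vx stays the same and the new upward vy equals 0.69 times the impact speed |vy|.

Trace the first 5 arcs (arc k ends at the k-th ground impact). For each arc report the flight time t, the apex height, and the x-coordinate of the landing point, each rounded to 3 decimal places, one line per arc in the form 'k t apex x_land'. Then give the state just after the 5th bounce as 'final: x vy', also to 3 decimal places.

Arc 1: start y=11.370, vy=24.390 → t=5.307, apex=41.114, x_land=68.879, impact vy=-28.675
  bounce: vy ← 0.69·28.675 = 19.786
Arc 2: start y=0.000, vy=19.786 → t=3.957, apex=19.574, x_land=120.243, impact vy=-19.786
  bounce: vy ← 0.69·19.786 = 13.652
Arc 3: start y=0.000, vy=13.652 → t=2.730, apex=9.319, x_land=155.684, impact vy=-13.652
  bounce: vy ← 0.69·13.652 = 9.420
Arc 4: start y=0.000, vy=9.420 → t=1.884, apex=4.437, x_land=180.139, impact vy=-9.420
  bounce: vy ← 0.69·9.420 = 6.500
Arc 5: start y=0.000, vy=6.500 → t=1.300, apex=2.112, x_land=197.013, impact vy=-6.500
  bounce: vy ← 0.69·6.500 = 4.485

1 5.307 41.114 68.879
2 3.957 19.574 120.243
3 2.730 9.319 155.684
4 1.884 4.437 180.139
5 1.300 2.112 197.013
final: 197.013 4.485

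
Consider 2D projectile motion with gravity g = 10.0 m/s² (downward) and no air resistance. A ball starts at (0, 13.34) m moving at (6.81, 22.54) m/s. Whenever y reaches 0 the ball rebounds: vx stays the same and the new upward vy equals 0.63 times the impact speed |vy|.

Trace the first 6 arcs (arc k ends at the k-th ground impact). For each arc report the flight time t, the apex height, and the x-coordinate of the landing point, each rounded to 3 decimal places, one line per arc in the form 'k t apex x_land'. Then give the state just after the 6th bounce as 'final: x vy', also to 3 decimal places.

1 5.038 38.743 34.306
2 3.507 15.377 58.191
3 2.210 6.103 73.239
4 1.392 2.422 82.719
5 0.877 0.961 88.691
6 0.553 0.382 92.454
final: 92.454 1.740

Arc 1: start y=13.340, vy=22.540 → t=5.038, apex=38.743, x_land=34.306, impact vy=-27.836
  bounce: vy ← 0.63·27.836 = 17.537
Arc 2: start y=0.000, vy=17.537 → t=3.507, apex=15.377, x_land=58.191, impact vy=-17.537
  bounce: vy ← 0.63·17.537 = 11.048
Arc 3: start y=0.000, vy=11.048 → t=2.210, apex=6.103, x_land=73.239, impact vy=-11.048
  bounce: vy ← 0.63·11.048 = 6.960
Arc 4: start y=0.000, vy=6.960 → t=1.392, apex=2.422, x_land=82.719, impact vy=-6.960
  bounce: vy ← 0.63·6.960 = 4.385
Arc 5: start y=0.000, vy=4.385 → t=0.877, apex=0.961, x_land=88.691, impact vy=-4.385
  bounce: vy ← 0.63·4.385 = 2.763
Arc 6: start y=0.000, vy=2.763 → t=0.553, apex=0.382, x_land=92.454, impact vy=-2.763
  bounce: vy ← 0.63·2.763 = 1.740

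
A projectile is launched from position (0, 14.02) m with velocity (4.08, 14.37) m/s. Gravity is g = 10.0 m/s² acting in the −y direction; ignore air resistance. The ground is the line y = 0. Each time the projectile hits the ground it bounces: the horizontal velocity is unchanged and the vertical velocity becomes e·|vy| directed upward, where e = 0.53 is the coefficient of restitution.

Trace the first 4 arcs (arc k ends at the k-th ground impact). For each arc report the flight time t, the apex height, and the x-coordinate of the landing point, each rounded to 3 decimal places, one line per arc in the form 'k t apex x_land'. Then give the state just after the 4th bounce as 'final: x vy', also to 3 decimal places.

1 3.644 24.345 14.866
2 2.339 6.838 24.409
3 1.240 1.921 29.467
4 0.657 0.540 32.147
final: 32.147 1.741

Arc 1: start y=14.020, vy=14.370 → t=3.644, apex=24.345, x_land=14.866, impact vy=-22.066
  bounce: vy ← 0.53·22.066 = 11.695
Arc 2: start y=0.000, vy=11.695 → t=2.339, apex=6.838, x_land=24.409, impact vy=-11.695
  bounce: vy ← 0.53·11.695 = 6.198
Arc 3: start y=0.000, vy=6.198 → t=1.240, apex=1.921, x_land=29.467, impact vy=-6.198
  bounce: vy ← 0.53·6.198 = 3.285
Arc 4: start y=0.000, vy=3.285 → t=0.657, apex=0.540, x_land=32.147, impact vy=-3.285
  bounce: vy ← 0.53·3.285 = 1.741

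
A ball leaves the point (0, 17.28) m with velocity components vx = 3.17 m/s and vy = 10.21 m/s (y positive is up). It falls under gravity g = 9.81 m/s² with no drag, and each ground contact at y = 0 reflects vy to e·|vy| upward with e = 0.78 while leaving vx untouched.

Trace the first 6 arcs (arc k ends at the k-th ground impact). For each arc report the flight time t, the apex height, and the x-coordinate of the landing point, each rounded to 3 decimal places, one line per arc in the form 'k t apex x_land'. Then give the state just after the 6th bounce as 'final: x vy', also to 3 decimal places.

1 3.187 22.593 10.103
2 3.348 13.746 20.716
3 2.611 8.363 28.994
4 2.037 5.088 35.452
5 1.589 3.096 40.488
6 1.239 1.883 44.417
final: 44.417 4.741

Arc 1: start y=17.280, vy=10.210 → t=3.187, apex=22.593, x_land=10.103, impact vy=-21.054
  bounce: vy ← 0.78·21.054 = 16.422
Arc 2: start y=0.000, vy=16.422 → t=3.348, apex=13.746, x_land=20.716, impact vy=-16.422
  bounce: vy ← 0.78·16.422 = 12.809
Arc 3: start y=0.000, vy=12.809 → t=2.611, apex=8.363, x_land=28.994, impact vy=-12.809
  bounce: vy ← 0.78·12.809 = 9.991
Arc 4: start y=0.000, vy=9.991 → t=2.037, apex=5.088, x_land=35.452, impact vy=-9.991
  bounce: vy ← 0.78·9.991 = 7.793
Arc 5: start y=0.000, vy=7.793 → t=1.589, apex=3.096, x_land=40.488, impact vy=-7.793
  bounce: vy ← 0.78·7.793 = 6.079
Arc 6: start y=0.000, vy=6.079 → t=1.239, apex=1.883, x_land=44.417, impact vy=-6.079
  bounce: vy ← 0.78·6.079 = 4.741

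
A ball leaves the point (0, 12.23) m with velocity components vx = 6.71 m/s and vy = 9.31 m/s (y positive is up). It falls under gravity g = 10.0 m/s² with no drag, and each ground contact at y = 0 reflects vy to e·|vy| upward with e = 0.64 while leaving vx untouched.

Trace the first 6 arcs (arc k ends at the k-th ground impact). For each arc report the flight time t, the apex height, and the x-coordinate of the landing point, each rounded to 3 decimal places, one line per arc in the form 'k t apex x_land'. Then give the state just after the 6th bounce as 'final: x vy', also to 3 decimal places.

1 2.751 16.564 18.460
2 2.330 6.785 34.092
3 1.491 2.779 44.097
4 0.954 1.138 50.500
5 0.611 0.466 54.598
6 0.391 0.191 57.221
final: 57.221 1.251

Arc 1: start y=12.230, vy=9.310 → t=2.751, apex=16.564, x_land=18.460, impact vy=-18.201
  bounce: vy ← 0.64·18.201 = 11.649
Arc 2: start y=0.000, vy=11.649 → t=2.330, apex=6.785, x_land=34.092, impact vy=-11.649
  bounce: vy ← 0.64·11.649 = 7.455
Arc 3: start y=0.000, vy=7.455 → t=1.491, apex=2.779, x_land=44.097, impact vy=-7.455
  bounce: vy ← 0.64·7.455 = 4.771
Arc 4: start y=0.000, vy=4.771 → t=0.954, apex=1.138, x_land=50.500, impact vy=-4.771
  bounce: vy ← 0.64·4.771 = 3.054
Arc 5: start y=0.000, vy=3.054 → t=0.611, apex=0.466, x_land=54.598, impact vy=-3.054
  bounce: vy ← 0.64·3.054 = 1.954
Arc 6: start y=0.000, vy=1.954 → t=0.391, apex=0.191, x_land=57.221, impact vy=-1.954
  bounce: vy ← 0.64·1.954 = 1.251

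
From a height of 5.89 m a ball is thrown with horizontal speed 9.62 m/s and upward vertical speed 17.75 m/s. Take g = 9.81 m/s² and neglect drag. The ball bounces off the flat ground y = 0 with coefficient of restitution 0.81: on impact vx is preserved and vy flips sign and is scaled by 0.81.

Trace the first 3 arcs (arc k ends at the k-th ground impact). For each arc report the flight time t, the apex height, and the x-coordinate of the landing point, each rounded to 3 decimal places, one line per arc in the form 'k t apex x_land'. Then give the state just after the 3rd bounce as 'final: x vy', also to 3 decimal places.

1 3.925 21.948 37.756
2 3.427 14.400 70.722
3 2.776 9.448 97.425
final: 97.425 11.028

Arc 1: start y=5.890, vy=17.750 → t=3.925, apex=21.948, x_land=37.756, impact vy=-20.751
  bounce: vy ← 0.81·20.751 = 16.809
Arc 2: start y=0.000, vy=16.809 → t=3.427, apex=14.400, x_land=70.722, impact vy=-16.809
  bounce: vy ← 0.81·16.809 = 13.615
Arc 3: start y=0.000, vy=13.615 → t=2.776, apex=9.448, x_land=97.425, impact vy=-13.615
  bounce: vy ← 0.81·13.615 = 11.028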